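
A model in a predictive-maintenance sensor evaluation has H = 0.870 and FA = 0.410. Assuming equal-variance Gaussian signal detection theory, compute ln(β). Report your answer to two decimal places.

ln β = -0.61

Φ⁻¹(0.870) = 1.126, Φ⁻¹(0.410) = -0.228
ln β = −½·[z(H)² − z(FA)²] = −0.5 × (1.268 − 0.052) = -0.608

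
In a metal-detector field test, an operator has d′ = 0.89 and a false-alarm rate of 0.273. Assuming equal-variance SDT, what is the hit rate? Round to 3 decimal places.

hit rate = 0.613

z(false-alarm rate) = z(0.273) = -0.6038
z(H) = z(FA) + d' = -0.6038 + 0.89 = 0.2862
hit rate = Φ(0.2862) = 0.6126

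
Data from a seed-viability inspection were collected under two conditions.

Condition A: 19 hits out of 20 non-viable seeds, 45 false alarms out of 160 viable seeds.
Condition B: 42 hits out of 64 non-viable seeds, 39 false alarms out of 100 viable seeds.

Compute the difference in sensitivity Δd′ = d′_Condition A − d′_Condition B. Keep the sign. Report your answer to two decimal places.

Condition A: z(0.9500) = 1.645, z(0.2812) = -0.579, d' = 2.224
Condition B: z(0.6562) = 0.402, z(0.3900) = -0.279, d' = 0.681
Δd' = d'_Condition A − d'_Condition B = 2.224 − 0.681 = 1.543
Condition A has the higher sensitivity.

Δd′ = 1.54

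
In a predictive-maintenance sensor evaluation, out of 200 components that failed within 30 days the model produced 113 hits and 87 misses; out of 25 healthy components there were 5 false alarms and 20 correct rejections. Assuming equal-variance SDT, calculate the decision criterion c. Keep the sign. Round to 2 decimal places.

H = 113/200 = 0.5650
FA = 5/25 = 0.2000
Φ⁻¹(H) = 0.1637
Φ⁻¹(FA) = -0.8416
c = −½·[z(H) + z(FA)] = −0.5 × (0.1637 + (-0.8416)) = 0.33895
c > 0: the model has a conservative response bias.

c = 0.34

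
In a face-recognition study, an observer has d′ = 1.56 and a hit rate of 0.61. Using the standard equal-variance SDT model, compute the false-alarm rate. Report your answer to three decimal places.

false-alarm rate = 0.100

z(hit rate) = z(0.61) = 0.2793
z(FA) = z(H) − d' = 0.2793 − 1.56 = -1.2807
false-alarm rate = Φ(-1.2807) = 0.1001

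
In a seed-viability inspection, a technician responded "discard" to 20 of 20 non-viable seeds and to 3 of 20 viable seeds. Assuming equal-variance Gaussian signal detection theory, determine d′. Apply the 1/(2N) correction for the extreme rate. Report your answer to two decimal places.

The hit rate is 20/20 = 1, so apply the 1/(2N) correction: H → 1 − 1/(2·20) = 0.97500.
z(H) = z(0.97500) = 1.960
z(FA) = z(0.15000) = -1.036
d' = 1.960 − (-1.036) = 2.996

d′ = 3.00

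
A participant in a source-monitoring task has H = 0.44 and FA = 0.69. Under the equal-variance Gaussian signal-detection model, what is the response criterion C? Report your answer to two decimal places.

z(H) = z(0.44) = -0.1510
z(FA) = z(0.69) = 0.4959
c = −½·[z(H) + z(FA)] = −0.5 × (-0.1510 + 0.4959) = -0.17245
c < 0: the participant has a liberal response bias.

C = -0.17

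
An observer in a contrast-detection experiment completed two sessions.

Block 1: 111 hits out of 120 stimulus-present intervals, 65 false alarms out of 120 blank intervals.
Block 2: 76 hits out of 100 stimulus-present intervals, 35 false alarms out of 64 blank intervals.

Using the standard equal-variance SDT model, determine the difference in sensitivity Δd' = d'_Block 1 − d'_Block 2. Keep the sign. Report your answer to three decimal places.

Δd' = 0.746

Block 1: z(0.9250) = 1.4395, z(0.5417) = 0.1047, d' = 1.3348
Block 2: z(0.7600) = 0.7063, z(0.5469) = 0.1178, d' = 0.5885
Δd' = d'_Block 1 − d'_Block 2 = 1.3348 − 0.5885 = 0.7463
Block 1 has the higher sensitivity.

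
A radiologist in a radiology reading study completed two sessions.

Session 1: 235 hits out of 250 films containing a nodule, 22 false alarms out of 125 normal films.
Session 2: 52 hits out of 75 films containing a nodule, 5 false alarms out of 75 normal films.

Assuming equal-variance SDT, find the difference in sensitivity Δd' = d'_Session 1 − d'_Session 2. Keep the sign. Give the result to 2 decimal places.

Session 1: z(0.9400) = 1.555, z(0.1760) = -0.931, d' = 2.486
Session 2: z(0.6933) = 0.505, z(0.0667) = -1.501, d' = 2.006
Δd' = d'_Session 1 − d'_Session 2 = 2.486 − 2.006 = 0.480
Session 1 has the higher sensitivity.

Δd' = 0.48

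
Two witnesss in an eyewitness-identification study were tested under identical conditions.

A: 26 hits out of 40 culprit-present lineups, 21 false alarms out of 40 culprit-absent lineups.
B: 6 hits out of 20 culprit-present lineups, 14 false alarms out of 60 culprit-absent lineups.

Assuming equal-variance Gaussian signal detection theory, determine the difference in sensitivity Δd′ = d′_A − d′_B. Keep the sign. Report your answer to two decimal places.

Δd′ = 0.12

A: z(0.6500) = 0.385, z(0.5250) = 0.063, d' = 0.322
B: z(0.3000) = -0.524, z(0.2333) = -0.728, d' = 0.204
Δd' = d'_A − d'_B = 0.322 − 0.204 = 0.118
A has the higher sensitivity.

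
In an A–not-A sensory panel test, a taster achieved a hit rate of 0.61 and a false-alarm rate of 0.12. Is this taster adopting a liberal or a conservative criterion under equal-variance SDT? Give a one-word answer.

conservative

z(H) = 0.279, z(FA) = -1.175
c = −½·(z(H) + z(FA)) = 0.448
c > 0 → conservative criterion (biased toward responding “no”).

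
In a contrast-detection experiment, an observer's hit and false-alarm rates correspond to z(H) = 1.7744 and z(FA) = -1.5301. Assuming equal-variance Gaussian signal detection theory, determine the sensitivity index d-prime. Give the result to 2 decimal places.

d' = z(H) − z(FA) = 1.7744 − (-1.5301) = 3.3045

d-prime = 3.30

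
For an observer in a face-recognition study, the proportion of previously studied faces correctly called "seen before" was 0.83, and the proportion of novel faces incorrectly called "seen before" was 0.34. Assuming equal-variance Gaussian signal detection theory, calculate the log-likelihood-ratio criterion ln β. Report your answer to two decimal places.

z(H) = 0.954
z(FA) = -0.412
ln β = −½·[z(H)² − z(FA)²] = −0.5 × (0.910 − 0.170) = -0.370

ln β = -0.37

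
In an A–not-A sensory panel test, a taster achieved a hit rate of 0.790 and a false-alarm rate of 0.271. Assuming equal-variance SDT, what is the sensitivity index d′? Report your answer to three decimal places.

Φ⁻¹(H) = Φ⁻¹(0.790) = 0.8064
Φ⁻¹(FA) = Φ⁻¹(0.271) = -0.6098
d' = z(H) − z(FA) = 0.8064 − (-0.6098) = 1.4162

d′ = 1.416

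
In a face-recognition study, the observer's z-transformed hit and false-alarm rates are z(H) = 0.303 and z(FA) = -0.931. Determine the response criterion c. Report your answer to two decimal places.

c = −½·[z(H) + z(FA)] = −½·(0.303 + (-0.931)) = 0.314
c > 0: the observer has a conservative response bias.

c = 0.31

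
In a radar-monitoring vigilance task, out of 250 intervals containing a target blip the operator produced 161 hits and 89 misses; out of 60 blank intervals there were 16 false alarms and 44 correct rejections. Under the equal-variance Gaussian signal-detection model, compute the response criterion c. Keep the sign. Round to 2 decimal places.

H = 161/250 = 0.6440
FA = 16/60 = 0.2667
Φ⁻¹(H) = 0.3692
Φ⁻¹(FA) = -0.6228
c = −½·[z(H) + z(FA)] = −0.5 × (0.3692 + (-0.6228)) = 0.1268

c = 0.13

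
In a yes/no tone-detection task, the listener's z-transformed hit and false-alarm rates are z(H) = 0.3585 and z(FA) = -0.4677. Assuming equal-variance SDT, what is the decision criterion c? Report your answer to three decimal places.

c = 0.055

c = −½·[z(H) + z(FA)] = −½·(0.3585 + (-0.4677)) = 0.0546
c > 0: the listener has a conservative response bias.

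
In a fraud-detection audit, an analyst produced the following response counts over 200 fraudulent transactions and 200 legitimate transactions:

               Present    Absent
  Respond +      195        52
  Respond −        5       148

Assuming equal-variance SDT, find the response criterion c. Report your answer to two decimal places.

H = 195/200 = 0.9750
FA = 52/200 = 0.2600
z(H) = z(0.9750) = 1.9600
z(FA) = z(0.2600) = -0.6433
c = −½·[z(H) + z(FA)] = −0.5 × (1.9600 + (-0.6433)) = -0.65835

c = -0.66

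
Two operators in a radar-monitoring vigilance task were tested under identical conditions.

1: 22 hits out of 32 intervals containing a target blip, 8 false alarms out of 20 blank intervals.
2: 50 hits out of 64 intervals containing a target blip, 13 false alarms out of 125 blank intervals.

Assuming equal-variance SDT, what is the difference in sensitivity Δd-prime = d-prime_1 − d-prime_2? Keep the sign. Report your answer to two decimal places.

Δd-prime = -1.29

1: z(0.6875) = 0.489, z(0.4000) = -0.253, d' = 0.742
2: z(0.7812) = 0.776, z(0.1040) = -1.259, d' = 2.035
Δd' = d'_1 − d'_2 = 0.742 − 2.035 = -1.293
2 has the higher sensitivity.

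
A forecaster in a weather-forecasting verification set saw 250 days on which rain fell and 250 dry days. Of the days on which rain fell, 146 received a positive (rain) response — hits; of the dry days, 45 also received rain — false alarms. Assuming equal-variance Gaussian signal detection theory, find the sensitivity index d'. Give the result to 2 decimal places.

H = 146/250 = 0.5840
FA = 45/250 = 0.1800
z(H) = z(0.5840) = 0.212
z(FA) = z(0.1800) = -0.915
d' = z(H) − z(FA) = 0.212 − (-0.915) = 1.127

d' = 1.13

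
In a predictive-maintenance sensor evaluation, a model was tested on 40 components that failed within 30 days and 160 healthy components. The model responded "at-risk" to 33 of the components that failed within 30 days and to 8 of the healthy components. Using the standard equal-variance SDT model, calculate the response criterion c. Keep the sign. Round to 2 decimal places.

H = 33/40 = 0.8250
FA = 8/160 = 0.0500
z(H) = 0.935
z(FA) = -1.645
c = −½·[z(H) + z(FA)] = −0.5 × (0.935 + (-1.645)) = 0.355

c = 0.36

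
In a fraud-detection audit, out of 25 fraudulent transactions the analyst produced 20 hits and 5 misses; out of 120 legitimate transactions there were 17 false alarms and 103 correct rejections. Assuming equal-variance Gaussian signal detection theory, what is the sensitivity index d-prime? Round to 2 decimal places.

d-prime = 1.91

H = 20/25 = 0.8000
FA = 17/120 = 0.1417
z(H) = z(0.8000) = 0.8416
z(FA) = z(0.1417) = -1.0727
d' = z(H) − z(FA) = 0.8416 − (-1.0727) = 1.9143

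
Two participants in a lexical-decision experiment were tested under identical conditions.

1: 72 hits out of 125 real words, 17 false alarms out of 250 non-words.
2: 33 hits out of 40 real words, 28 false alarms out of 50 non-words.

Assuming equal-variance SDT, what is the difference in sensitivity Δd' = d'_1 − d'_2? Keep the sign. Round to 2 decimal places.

1: z(0.5760) = 0.192, z(0.0680) = -1.491, d' = 1.683
2: z(0.8250) = 0.935, z(0.5600) = 0.151, d' = 0.784
Δd' = d'_1 − d'_2 = 1.683 − 0.784 = 0.899
1 has the higher sensitivity.

Δd' = 0.90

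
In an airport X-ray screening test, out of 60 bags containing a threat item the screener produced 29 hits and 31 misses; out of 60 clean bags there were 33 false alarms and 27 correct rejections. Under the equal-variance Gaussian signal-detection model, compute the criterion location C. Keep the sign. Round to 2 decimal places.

C = -0.04

H = 29/60 = 0.4833
FA = 33/60 = 0.5500
z(0.4833) = -0.0419, z(0.5500) = 0.1257
c = −½·[z(H) + z(FA)] = −0.5 × (-0.0419 + 0.1257) = -0.0419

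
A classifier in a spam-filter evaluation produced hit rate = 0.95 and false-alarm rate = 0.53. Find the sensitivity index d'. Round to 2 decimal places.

z(0.95) = 1.645, z(0.53) = 0.075
d' = z(H) − z(FA) = 1.645 − 0.075 = 1.570

d' = 1.57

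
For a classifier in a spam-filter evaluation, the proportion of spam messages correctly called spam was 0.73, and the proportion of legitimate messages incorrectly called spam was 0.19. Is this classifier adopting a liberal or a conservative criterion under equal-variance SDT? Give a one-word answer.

conservative

z(H) = 0.613, z(FA) = -0.878
c = −½·(z(H) + z(FA)) = 0.1325
c > 0 → conservative criterion (biased toward responding “no”).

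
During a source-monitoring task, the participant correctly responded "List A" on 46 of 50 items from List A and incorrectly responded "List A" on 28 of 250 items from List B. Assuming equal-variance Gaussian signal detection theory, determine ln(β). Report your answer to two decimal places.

ln β = -0.25

H = 46/50 = 0.9200
FA = 28/250 = 0.1120
z(0.9200) = 1.405, z(0.1120) = -1.216
ln β = −½·[z(H)² − z(FA)²] = −0.5 × (1.974 − 1.479) = -0.2475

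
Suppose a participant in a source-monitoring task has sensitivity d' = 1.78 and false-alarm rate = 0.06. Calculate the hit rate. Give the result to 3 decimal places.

z(false-alarm rate) = z(0.06) = -1.5548
z(H) = z(FA) + d' = -1.5548 + 1.78 = 0.2252
hit rate = Φ(0.2252) = 0.5891

hit rate = 0.589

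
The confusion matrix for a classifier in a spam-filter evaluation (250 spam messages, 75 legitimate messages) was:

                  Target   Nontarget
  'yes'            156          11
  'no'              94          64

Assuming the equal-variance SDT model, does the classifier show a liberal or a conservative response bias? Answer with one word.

z(H) = 0.316, z(FA) = -1.051
c = −½·(z(H) + z(FA)) = 0.3675
c > 0 → conservative criterion (biased toward responding “no”).

conservative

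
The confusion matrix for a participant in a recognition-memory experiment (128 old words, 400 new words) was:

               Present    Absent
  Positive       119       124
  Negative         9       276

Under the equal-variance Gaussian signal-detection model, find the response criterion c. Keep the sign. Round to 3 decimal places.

H = 119/128 = 0.9297
FA = 124/400 = 0.3100
z(H) = z(0.9297) = 1.4736
z(FA) = z(0.3100) = -0.4959
c = −½·[z(H) + z(FA)] = −0.5 × (1.4736 + (-0.4959)) = -0.48885
c < 0: the participant has a liberal response bias.

c = -0.489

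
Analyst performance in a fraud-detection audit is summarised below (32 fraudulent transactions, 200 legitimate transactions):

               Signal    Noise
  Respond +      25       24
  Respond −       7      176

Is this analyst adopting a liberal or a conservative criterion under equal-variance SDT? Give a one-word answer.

z(H) = 0.776, z(FA) = -1.175
c = −½·(z(H) + z(FA)) = 0.1995
c > 0 → conservative criterion (biased toward responding “no”).

conservative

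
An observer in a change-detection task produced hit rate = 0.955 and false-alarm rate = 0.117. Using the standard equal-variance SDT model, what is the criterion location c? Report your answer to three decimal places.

c = -0.253

z(H) = 1.6954
z(FA) = -1.1901
c = −½·[z(H) + z(FA)] = −0.5 × (1.6954 + (-1.1901)) = -0.25265
c < 0: the observer has a liberal response bias.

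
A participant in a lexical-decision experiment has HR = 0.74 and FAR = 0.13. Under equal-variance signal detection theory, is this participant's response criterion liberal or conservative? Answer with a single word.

z(H) = 0.643, z(FA) = -1.126
c = −½·(z(H) + z(FA)) = 0.2415
c > 0 → conservative criterion (biased toward responding “no”).

conservative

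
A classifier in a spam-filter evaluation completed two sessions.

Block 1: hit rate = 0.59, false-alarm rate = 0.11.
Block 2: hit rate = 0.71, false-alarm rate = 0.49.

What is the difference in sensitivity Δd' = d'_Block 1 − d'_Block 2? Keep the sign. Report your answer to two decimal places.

Δd' = 0.88

Block 1: z(0.59) = 0.228, z(0.11) = -1.227, d' = 1.455
Block 2: z(0.71) = 0.553, z(0.49) = -0.025, d' = 0.578
Δd' = d'_Block 1 − d'_Block 2 = 1.455 − 0.578 = 0.877
Block 1 has the higher sensitivity.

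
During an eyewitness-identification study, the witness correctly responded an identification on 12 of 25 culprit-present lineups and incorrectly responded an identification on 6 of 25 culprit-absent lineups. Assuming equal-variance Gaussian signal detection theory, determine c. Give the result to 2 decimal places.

H = 12/25 = 0.4800
FA = 6/25 = 0.2400
Φ⁻¹(H) = Φ⁻¹(0.4800) = -0.050
Φ⁻¹(FA) = Φ⁻¹(0.2400) = -0.706
c = −½·[z(H) + z(FA)] = −0.5 × (-0.050 + (-0.706)) = 0.378
c > 0: the witness has a conservative response bias.

c = 0.38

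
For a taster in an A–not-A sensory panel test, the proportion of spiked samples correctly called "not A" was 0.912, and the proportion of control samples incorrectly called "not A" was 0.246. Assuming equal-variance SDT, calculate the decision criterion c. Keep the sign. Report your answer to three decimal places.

Φ⁻¹(0.912) = 1.3532, Φ⁻¹(0.246) = -0.6871
c = −½·[z(H) + z(FA)] = −0.5 × (1.3532 + (-0.6871)) = -0.33305
c < 0: the taster has a liberal response bias.

c = -0.333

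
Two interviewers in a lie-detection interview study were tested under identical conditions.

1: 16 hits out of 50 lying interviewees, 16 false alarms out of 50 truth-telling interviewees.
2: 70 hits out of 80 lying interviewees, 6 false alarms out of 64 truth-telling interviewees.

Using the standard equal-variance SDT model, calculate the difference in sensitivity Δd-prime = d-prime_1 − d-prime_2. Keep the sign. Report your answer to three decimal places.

Δd-prime = -2.468

1: z(0.3200) = -0.4677, z(0.3200) = -0.4677, d' = 0.0000
2: z(0.8750) = 1.1503, z(0.0938) = -1.3177, d' = 2.4680
Δd' = d'_1 − d'_2 = 0.0000 − 2.4680 = -2.4680
2 has the higher sensitivity.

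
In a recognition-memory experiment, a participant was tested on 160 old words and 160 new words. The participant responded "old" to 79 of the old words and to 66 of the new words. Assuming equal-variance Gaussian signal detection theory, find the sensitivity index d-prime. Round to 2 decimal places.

H = 79/160 = 0.4938
FA = 66/160 = 0.4125
Φ⁻¹(H) = Φ⁻¹(0.4938) = -0.0155
Φ⁻¹(FA) = Φ⁻¹(0.4125) = -0.2211
d' = z(H) − z(FA) = -0.0155 − (-0.2211) = 0.2056

d-prime = 0.21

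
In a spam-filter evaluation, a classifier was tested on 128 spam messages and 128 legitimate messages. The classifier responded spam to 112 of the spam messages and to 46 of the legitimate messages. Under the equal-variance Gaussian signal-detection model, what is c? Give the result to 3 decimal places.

H = 112/128 = 0.8750
FA = 46/128 = 0.3594
z(H) = 1.1503
z(FA) = -0.3601
c = −½·[z(H) + z(FA)] = −0.5 × (1.1503 + (-0.3601)) = -0.3951
c < 0: the classifier has a liberal response bias.

c = -0.395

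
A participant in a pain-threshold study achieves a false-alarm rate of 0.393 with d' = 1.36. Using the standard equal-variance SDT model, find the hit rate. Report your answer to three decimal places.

z(false-alarm rate) = z(0.393) = -0.2715
z(H) = z(FA) + d' = -0.2715 + 1.36 = 1.0885
hit rate = Φ(1.0885) = 0.8618

hit rate = 0.862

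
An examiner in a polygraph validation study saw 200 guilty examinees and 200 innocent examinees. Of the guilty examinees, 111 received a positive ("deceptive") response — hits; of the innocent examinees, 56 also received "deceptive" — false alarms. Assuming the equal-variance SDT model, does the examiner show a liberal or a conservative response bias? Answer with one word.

conservative

z(H) = 0.138, z(FA) = -0.583
c = −½·(z(H) + z(FA)) = 0.2225
c > 0 → conservative criterion (biased toward responding “no”).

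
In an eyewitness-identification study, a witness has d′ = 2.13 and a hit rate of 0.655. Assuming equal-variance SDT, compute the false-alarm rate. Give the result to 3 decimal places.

z(hit rate) = z(0.655) = 0.3989
z(FA) = z(H) − d' = 0.3989 − 2.13 = -1.7311
false-alarm rate = Φ(-1.7311) = 0.0417

false-alarm rate = 0.042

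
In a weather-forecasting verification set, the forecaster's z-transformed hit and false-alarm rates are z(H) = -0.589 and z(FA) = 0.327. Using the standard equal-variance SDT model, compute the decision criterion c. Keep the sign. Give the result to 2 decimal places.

c = 0.13

c = −½·[z(H) + z(FA)] = −½·(-0.589 + 0.327) = 0.131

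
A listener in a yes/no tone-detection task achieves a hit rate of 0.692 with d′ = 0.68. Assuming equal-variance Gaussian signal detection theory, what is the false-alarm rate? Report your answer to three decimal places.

z(hit rate) = z(0.692) = 0.5015
z(FA) = z(H) − d' = 0.5015 − 0.68 = -0.1785
false-alarm rate = Φ(-0.1785) = 0.4292

false-alarm rate = 0.429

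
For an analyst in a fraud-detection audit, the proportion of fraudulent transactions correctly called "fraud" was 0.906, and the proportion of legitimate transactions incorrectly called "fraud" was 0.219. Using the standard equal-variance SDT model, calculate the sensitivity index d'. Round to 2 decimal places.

d' = 2.09

z(0.906) = 1.3165, z(0.219) = -0.7756
d' = z(H) − z(FA) = 1.3165 − (-0.7756) = 2.0921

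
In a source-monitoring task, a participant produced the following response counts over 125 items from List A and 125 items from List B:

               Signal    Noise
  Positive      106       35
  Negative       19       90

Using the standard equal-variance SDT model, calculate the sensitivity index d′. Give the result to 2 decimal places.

d′ = 1.61

H = 106/125 = 0.8480
FA = 35/125 = 0.2800
z(H) = z(0.8480) = 1.0279
z(FA) = z(0.2800) = -0.5828
d' = z(H) − z(FA) = 1.0279 − (-0.5828) = 1.6107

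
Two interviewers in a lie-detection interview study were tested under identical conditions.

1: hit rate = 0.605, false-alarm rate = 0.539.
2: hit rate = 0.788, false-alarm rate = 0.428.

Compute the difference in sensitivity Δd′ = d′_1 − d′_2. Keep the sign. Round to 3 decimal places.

Δd′ = -0.813

1: z(0.605) = 0.2663, z(0.539) = 0.0979, d' = 0.1684
2: z(0.788) = 0.7995, z(0.428) = -0.1815, d' = 0.9810
Δd' = d'_1 − d'_2 = 0.1684 − 0.9810 = -0.8126
2 has the higher sensitivity.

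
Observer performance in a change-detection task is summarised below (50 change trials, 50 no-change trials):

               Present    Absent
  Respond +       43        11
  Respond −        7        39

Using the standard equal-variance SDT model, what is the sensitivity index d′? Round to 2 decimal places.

d′ = 1.85

H = 43/50 = 0.8600
FA = 11/50 = 0.2200
z(H) = z(0.8600) = 1.0803
z(FA) = z(0.2200) = -0.7722
d' = z(H) − z(FA) = 1.0803 − (-0.7722) = 1.8525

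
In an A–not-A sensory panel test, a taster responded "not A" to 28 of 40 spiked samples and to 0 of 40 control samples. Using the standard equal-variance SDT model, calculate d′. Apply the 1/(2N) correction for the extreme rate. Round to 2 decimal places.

d′ = 2.77

The false-alarm rate is 0/40 = 0, so apply the 1/(2N) correction: FA → 1/(2·40) = 0.01250.
z(H) = z(0.70000) = 0.524
z(FA) = z(0.01250) = -2.241
d' = 0.524 − (-2.241) = 2.765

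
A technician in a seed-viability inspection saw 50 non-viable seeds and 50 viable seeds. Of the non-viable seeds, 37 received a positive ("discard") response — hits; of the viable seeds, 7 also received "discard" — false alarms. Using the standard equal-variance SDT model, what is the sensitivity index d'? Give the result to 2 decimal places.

d' = 1.72

H = 37/50 = 0.7400
FA = 7/50 = 0.1400
z(0.7400) = 0.643, z(0.1400) = -1.080
d' = z(H) − z(FA) = 0.643 − (-1.080) = 1.723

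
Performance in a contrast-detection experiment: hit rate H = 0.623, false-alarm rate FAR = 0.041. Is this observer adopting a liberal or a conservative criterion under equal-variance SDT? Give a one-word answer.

z(H) = 0.313, z(FA) = -1.739
c = −½·(z(H) + z(FA)) = 0.713
c > 0 → conservative criterion (biased toward responding “no”).

conservative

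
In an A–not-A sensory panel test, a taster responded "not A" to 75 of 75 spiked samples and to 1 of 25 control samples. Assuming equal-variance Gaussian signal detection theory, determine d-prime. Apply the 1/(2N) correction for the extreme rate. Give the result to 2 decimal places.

d-prime = 4.23

The hit rate is 75/75 = 1, so apply the 1/(2N) correction: H → 1 − 1/(2·75) = 0.99333.
z(H) = z(0.99333) = 2.475
z(FA) = z(0.04000) = -1.751
d' = 2.475 − (-1.751) = 4.226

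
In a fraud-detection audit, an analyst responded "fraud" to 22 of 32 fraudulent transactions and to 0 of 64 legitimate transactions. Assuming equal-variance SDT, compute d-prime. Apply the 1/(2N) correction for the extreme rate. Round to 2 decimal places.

d-prime = 2.91

The false-alarm rate is 0/64 = 0, so apply the 1/(2N) correction: FA → 1/(2·64) = 0.00781.
z(H) = z(0.68750) = 0.489
z(FA) = z(0.00781) = -2.418
d' = 0.489 − (-2.418) = 2.907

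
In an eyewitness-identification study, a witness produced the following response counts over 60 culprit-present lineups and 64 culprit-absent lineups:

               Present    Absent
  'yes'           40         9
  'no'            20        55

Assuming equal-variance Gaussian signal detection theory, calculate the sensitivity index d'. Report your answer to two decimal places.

d' = 1.51

H = 40/60 = 0.6667
FA = 9/64 = 0.1406
z(0.6667) = 0.4308, z(0.1406) = -1.0776
d' = z(H) − z(FA) = 0.4308 − (-1.0776) = 1.5084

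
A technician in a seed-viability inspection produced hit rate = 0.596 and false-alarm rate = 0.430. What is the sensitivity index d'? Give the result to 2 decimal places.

d' = 0.42

Φ⁻¹(H) = 0.2430
Φ⁻¹(FA) = -0.1764
d' = z(H) − z(FA) = 0.2430 − (-0.1764) = 0.4194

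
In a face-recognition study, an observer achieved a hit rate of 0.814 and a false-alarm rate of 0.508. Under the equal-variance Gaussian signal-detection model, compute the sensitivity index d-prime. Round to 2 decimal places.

d-prime = 0.87

Φ⁻¹(0.814) = 0.8927, Φ⁻¹(0.508) = 0.0201
d' = z(H) − z(FA) = 0.8927 − 0.0201 = 0.8726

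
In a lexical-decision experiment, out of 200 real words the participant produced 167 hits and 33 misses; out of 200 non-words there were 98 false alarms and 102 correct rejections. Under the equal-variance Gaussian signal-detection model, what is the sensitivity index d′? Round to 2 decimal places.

d′ = 1.00

H = 167/200 = 0.8350
FA = 98/200 = 0.4900
z(H) = 0.974
z(FA) = -0.025
d' = z(H) − z(FA) = 0.974 − (-0.025) = 0.999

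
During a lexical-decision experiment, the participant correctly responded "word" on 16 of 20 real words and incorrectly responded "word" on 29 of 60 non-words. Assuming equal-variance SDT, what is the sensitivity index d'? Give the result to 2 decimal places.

H = 16/20 = 0.8000
FA = 29/60 = 0.4833
z(0.8000) = 0.8416, z(0.4833) = -0.0419
d' = z(H) − z(FA) = 0.8416 − (-0.0419) = 0.8835

d' = 0.88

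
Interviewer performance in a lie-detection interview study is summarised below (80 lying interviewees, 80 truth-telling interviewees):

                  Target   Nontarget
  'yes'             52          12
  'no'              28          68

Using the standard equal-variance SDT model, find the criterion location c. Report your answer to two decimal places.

c = 0.33

H = 52/80 = 0.6500
FA = 12/80 = 0.1500
z(H) = z(0.6500) = 0.385
z(FA) = z(0.1500) = -1.036
c = −½·[z(H) + z(FA)] = −0.5 × (0.385 + (-1.036)) = 0.3255
c > 0: the interviewer has a conservative response bias.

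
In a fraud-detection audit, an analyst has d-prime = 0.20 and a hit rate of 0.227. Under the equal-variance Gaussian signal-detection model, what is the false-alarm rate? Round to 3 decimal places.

false-alarm rate = 0.171

z(hit rate) = z(0.227) = -0.7488
z(FA) = z(H) − d' = -0.7488 − 0.20 = -0.9488
false-alarm rate = Φ(-0.9488) = 0.1714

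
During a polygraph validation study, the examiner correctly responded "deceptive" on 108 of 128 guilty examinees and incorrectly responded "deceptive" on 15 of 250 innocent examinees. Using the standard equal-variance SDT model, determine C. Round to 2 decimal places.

C = 0.27

H = 108/128 = 0.8438
FA = 15/250 = 0.0600
z(0.8438) = 1.010, z(0.0600) = -1.555
c = −½·[z(H) + z(FA)] = −0.5 × (1.010 + (-1.555)) = 0.2725
c > 0: the examiner has a conservative response bias.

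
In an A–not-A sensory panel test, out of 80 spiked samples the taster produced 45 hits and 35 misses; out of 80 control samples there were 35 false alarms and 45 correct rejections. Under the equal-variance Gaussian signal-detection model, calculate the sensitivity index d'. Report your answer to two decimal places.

H = 45/80 = 0.5625
FA = 35/80 = 0.4375
z(0.5625) = 0.1573, z(0.4375) = -0.1573
d' = z(H) − z(FA) = 0.1573 − (-0.1573) = 0.3146

d' = 0.31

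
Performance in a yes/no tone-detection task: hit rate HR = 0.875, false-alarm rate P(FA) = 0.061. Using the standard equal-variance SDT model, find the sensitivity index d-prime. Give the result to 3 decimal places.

z(H) = z(0.875) = 1.1503
z(FA) = z(0.061) = -1.5464
d' = z(H) − z(FA) = 1.1503 − (-1.5464) = 2.6967

d-prime = 2.697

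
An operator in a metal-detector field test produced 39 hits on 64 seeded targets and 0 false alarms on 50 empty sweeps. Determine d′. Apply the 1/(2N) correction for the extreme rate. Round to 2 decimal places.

The false-alarm rate is 0/50 = 0, so apply the 1/(2N) correction: FA → 1/(2·50) = 0.01000.
z(H) = z(0.60938) = 0.278
z(FA) = z(0.01000) = -2.326
d' = 0.278 − (-2.326) = 2.604

d′ = 2.60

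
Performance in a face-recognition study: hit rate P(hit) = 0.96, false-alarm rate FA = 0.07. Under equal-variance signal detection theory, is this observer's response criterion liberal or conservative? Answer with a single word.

z(H) = 1.751, z(FA) = -1.476
c = −½·(z(H) + z(FA)) = -0.1375
c < 0 → liberal criterion (biased toward responding “yes”).

liberal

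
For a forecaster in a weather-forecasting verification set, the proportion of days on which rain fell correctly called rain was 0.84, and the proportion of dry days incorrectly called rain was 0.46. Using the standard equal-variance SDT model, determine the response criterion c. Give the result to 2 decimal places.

c = -0.45

z(H) = 0.994
z(FA) = -0.100
c = −½·[z(H) + z(FA)] = −0.5 × (0.994 + (-0.100)) = -0.447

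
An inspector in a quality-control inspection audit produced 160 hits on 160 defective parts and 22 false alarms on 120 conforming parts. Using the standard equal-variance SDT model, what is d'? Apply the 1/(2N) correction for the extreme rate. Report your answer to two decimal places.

d' = 3.64

The hit rate is 160/160 = 1, so apply the 1/(2N) correction: H → 1 − 1/(2·160) = 0.99687.
z(H) = z(0.99687) = 2.734
z(FA) = z(0.18333) = -0.903
d' = 2.734 − (-0.903) = 3.637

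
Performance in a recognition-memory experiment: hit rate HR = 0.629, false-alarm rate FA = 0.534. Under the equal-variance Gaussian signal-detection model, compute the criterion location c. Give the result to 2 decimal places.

c = -0.21

Φ⁻¹(H) = Φ⁻¹(0.629) = 0.3292
Φ⁻¹(FA) = Φ⁻¹(0.534) = 0.0853
c = −½·[z(H) + z(FA)] = −0.5 × (0.3292 + 0.0853) = -0.20725
c < 0: the participant has a liberal response bias.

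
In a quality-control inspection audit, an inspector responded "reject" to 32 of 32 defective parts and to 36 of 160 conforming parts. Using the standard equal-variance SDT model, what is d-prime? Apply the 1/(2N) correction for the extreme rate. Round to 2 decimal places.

d-prime = 2.91

The hit rate is 32/32 = 1, so apply the 1/(2N) correction: H → 1 − 1/(2·32) = 0.98438.
z(H) = z(0.98438) = 2.154
z(FA) = z(0.22500) = -0.755
d' = 2.154 − (-0.755) = 2.909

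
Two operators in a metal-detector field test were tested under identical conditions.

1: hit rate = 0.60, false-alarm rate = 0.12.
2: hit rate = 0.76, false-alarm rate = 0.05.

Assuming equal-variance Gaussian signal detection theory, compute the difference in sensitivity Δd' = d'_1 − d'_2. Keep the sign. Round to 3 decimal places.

Δd' = -0.923

1: z(0.60) = 0.2533, z(0.12) = -1.1750, d' = 1.4283
2: z(0.76) = 0.7063, z(0.05) = -1.6449, d' = 2.3512
Δd' = d'_1 − d'_2 = 1.4283 − 2.3512 = -0.9229
2 has the higher sensitivity.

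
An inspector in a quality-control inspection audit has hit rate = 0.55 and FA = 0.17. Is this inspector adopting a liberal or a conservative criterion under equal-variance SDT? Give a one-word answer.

conservative

z(H) = 0.126, z(FA) = -0.954
c = −½·(z(H) + z(FA)) = 0.414
c > 0 → conservative criterion (biased toward responding “no”).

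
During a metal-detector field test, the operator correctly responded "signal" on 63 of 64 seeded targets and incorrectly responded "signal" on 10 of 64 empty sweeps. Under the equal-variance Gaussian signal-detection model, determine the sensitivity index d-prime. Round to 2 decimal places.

d-prime = 3.16

H = 63/64 = 0.9844
FA = 10/64 = 0.1562
z(H) = z(0.9844) = 2.1545
z(FA) = z(0.1562) = -1.0102
d' = z(H) − z(FA) = 2.1545 − (-1.0102) = 3.1647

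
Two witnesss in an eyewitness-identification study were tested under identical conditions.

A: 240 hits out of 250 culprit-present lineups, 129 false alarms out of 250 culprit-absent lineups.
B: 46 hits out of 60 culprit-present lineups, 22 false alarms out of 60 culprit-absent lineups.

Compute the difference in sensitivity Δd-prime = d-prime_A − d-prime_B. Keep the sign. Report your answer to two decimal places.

A: z(0.9600) = 1.751, z(0.5160) = 0.040, d' = 1.711
B: z(0.7667) = 0.728, z(0.3667) = -0.341, d' = 1.069
Δd' = d'_A − d'_B = 1.711 − 1.069 = 0.642
A has the higher sensitivity.

Δd-prime = 0.64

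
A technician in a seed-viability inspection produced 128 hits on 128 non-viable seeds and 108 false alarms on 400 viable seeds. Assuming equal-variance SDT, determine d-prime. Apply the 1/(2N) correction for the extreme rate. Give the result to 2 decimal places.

The hit rate is 128/128 = 1, so apply the 1/(2N) correction: H → 1 − 1/(2·128) = 0.99609.
z(H) = z(0.99609) = 2.660
z(FA) = z(0.27000) = -0.613
d' = 2.660 − (-0.613) = 3.273

d-prime = 3.27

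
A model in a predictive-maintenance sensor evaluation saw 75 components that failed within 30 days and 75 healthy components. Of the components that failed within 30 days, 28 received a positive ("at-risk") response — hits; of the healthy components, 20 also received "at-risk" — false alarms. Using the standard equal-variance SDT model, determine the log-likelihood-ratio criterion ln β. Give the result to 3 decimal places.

H = 28/75 = 0.3733
FA = 20/75 = 0.2667
z(H) = z(0.3733) = -0.3231
z(FA) = z(0.2667) = -0.6228
ln β = −½·[z(H)² − z(FA)²] = −0.5 × (0.1044 − 0.3879) = 0.14175

ln β = 0.142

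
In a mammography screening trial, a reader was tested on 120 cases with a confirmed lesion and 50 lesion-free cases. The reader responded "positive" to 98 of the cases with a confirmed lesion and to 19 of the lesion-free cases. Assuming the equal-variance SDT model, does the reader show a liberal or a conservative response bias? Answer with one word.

z(H) = 0.903, z(FA) = -0.305
c = −½·(z(H) + z(FA)) = -0.299
c < 0 → liberal criterion (biased toward responding “yes”).

liberal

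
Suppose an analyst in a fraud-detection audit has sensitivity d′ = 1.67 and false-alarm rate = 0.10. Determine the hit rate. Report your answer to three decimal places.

z(false-alarm rate) = z(0.10) = -1.2816
z(H) = z(FA) + d' = -1.2816 + 1.67 = 0.3884
hit rate = Φ(0.3884) = 0.6511

hit rate = 0.651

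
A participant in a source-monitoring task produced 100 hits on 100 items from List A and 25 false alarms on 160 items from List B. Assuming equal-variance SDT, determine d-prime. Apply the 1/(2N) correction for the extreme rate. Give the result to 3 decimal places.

d-prime = 3.586

The hit rate is 100/100 = 1, so apply the 1/(2N) correction: H → 1 − 1/(2·100) = 0.99500.
z(H) = z(0.99500) = 2.5758
z(FA) = z(0.15625) = -1.0100
d' = 2.5758 − (-1.0100) = 3.5858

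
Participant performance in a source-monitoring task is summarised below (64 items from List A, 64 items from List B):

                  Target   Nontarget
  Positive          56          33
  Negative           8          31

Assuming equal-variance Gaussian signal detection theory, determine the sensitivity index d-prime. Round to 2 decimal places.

d-prime = 1.11

H = 56/64 = 0.8750
FA = 33/64 = 0.5156
z(H) = z(0.8750) = 1.150
z(FA) = z(0.5156) = 0.039
d' = z(H) − z(FA) = 1.150 − 0.039 = 1.111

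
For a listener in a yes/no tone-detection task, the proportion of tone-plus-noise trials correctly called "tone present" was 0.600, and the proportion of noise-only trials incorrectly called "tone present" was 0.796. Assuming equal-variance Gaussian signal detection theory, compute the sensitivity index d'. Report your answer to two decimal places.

z(H) = 0.253
z(FA) = 0.827
d' = z(H) − z(FA) = 0.253 − 0.827 = -0.574

d' = -0.57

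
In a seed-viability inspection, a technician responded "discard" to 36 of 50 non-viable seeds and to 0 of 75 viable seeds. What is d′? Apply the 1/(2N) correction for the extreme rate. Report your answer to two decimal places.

The false-alarm rate is 0/75 = 0, so apply the 1/(2N) correction: FA → 1/(2·75) = 0.00667.
z(H) = z(0.72000) = 0.583
z(FA) = z(0.00667) = -2.475
d' = 0.583 − (-2.475) = 3.058

d′ = 3.06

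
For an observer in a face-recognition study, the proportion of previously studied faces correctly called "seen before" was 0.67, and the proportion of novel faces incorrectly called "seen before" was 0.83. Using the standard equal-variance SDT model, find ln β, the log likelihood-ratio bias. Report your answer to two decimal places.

Φ⁻¹(H) = 0.440
Φ⁻¹(FA) = 0.954
ln β = −½·[z(H)² − z(FA)²] = −0.5 × (0.194 − 0.910) = 0.358

ln β = 0.36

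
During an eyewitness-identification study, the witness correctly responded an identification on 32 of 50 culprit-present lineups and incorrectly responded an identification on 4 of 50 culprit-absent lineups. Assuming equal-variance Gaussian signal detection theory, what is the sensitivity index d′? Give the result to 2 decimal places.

d′ = 1.76

H = 32/50 = 0.6400
FA = 4/50 = 0.0800
Φ⁻¹(H) = Φ⁻¹(0.6400) = 0.358
Φ⁻¹(FA) = Φ⁻¹(0.0800) = -1.405
d' = z(H) − z(FA) = 0.358 − (-1.405) = 1.763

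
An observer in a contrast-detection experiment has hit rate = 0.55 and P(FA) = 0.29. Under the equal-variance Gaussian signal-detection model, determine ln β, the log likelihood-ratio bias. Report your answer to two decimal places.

ln β = 0.15

Φ⁻¹(0.55) = 0.126, Φ⁻¹(0.29) = -0.553
ln β = −½·[z(H)² − z(FA)²] = −0.5 × (0.016 − 0.306) = 0.145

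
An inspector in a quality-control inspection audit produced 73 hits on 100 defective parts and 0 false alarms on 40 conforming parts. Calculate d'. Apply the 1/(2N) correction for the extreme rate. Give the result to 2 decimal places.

The false-alarm rate is 0/40 = 0, so apply the 1/(2N) correction: FA → 1/(2·40) = 0.01250.
z(H) = z(0.73000) = 0.613
z(FA) = z(0.01250) = -2.241
d' = 0.613 − (-2.241) = 2.854

d' = 2.85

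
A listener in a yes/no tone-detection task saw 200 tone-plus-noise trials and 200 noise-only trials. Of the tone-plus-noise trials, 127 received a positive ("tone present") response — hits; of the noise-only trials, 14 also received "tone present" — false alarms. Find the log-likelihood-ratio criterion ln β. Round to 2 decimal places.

H = 127/200 = 0.6350
FA = 14/200 = 0.0700
Φ⁻¹(H) = 0.345
Φ⁻¹(FA) = -1.476
ln β = −½·[z(H)² − z(FA)²] = −0.5 × (0.119 − 2.179) = 1.030

ln β = 1.03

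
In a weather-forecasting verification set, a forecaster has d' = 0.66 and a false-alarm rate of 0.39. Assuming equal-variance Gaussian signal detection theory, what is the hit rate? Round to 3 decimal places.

hit rate = 0.648

z(false-alarm rate) = z(0.39) = -0.2793
z(H) = z(FA) + d' = -0.2793 + 0.66 = 0.3807
hit rate = Φ(0.3807) = 0.6483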